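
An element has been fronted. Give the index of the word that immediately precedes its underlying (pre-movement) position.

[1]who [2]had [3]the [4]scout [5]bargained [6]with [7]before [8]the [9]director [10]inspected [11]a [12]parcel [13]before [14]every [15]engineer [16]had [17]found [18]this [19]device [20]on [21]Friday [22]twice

6

The displaced element is "who" (word 1).
It functions as the object of the preposition "with" of "bargained", so the gap sits immediately after word 6 ("with").
Base order: The scout had bargained with who before the director inspected a parcel before every engineer had found this device on Friday twice.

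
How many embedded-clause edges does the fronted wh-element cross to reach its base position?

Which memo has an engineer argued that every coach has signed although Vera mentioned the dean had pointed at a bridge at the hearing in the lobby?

"which memo" is extracted from the object of "signed".
Boundaries crossed, outermost first: [that] — 1 in total.

1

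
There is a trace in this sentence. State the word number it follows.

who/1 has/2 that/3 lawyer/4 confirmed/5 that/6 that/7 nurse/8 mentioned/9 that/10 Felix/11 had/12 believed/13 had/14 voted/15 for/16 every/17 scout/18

13

The displaced element is "who" (word 1).
It is linked across 3 clause boundaries (that → that → Ø).
It functions as the subject of "voted", so the gap sits immediately after word 13 ("believed").
Base order: That lawyer has confirmed that that nurse mentioned that Felix had believed that who had voted for every scout.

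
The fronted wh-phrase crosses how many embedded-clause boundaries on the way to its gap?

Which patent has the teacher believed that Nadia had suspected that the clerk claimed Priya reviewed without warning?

"which patent" is extracted from the object of "reviewed".
Boundaries crossed, outermost first: [that], [that], [Ø] — 3 in total.

3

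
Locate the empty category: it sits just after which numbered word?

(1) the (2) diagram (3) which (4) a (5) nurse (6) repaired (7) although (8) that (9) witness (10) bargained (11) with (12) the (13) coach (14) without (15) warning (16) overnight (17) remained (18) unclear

The displaced element is "the diagram" (word 2).
It functions as the direct object of "repaired", so the gap sits immediately after word 6 ("repaired").
Base order: A nurse repaired the diagram although that witness bargained with the coach without warning overnight.

6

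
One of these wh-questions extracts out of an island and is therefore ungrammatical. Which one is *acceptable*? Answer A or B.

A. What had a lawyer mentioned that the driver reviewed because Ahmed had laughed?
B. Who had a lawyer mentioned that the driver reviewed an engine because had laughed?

A

In B, the wh-phrase is extracted from inside an adjunct island (introduced by "because"), which blocks movement.
In A, the extraction path crosses only that-complement boundaries, which are transparent.
So A is grammatical.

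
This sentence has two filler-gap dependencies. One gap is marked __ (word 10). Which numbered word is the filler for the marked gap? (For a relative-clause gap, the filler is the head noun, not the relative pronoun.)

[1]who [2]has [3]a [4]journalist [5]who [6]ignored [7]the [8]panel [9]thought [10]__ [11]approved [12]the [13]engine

The marked gap is the subject of "approved".
Its filler is the fronted wh-phrase "who", at word 1.
(The other dependency links word 4 to a gap after word 5.)

1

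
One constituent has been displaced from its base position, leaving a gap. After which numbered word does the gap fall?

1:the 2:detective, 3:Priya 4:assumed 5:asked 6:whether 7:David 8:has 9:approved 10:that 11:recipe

4

The displaced element is "the detective" (word 2).
It is linked across 1 clause boundary (Ø).
It functions as the subject of "asked", so the gap sits immediately after word 4 ("assumed").
Base order: Priya assumed the detective asked whether David has approved that recipe.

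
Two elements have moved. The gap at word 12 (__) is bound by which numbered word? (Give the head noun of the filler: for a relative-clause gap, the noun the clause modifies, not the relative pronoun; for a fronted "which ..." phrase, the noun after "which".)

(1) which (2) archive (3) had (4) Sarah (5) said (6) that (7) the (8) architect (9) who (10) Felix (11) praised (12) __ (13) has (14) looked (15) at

The marked gap is inside the relative clause, the direct object of "praised".
Its filler is the head noun "architect" (via "who"), at word 8.
(The other dependency links word 2 to a gap after word 15.)

8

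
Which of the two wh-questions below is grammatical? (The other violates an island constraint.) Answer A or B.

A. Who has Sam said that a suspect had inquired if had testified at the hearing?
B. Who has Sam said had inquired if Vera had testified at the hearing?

B

In A, the wh-phrase is extracted from inside a wh-island (introduced by "if"), which blocks movement.
In B, the extraction path crosses only that-complement boundaries, which are transparent.
So B is grammatical.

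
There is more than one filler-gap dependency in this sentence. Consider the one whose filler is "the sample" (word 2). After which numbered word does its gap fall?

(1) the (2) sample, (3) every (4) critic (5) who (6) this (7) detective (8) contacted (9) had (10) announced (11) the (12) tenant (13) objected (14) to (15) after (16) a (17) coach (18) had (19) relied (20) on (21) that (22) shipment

14

The displaced element is "the sample" (word 2).
It is linked across 1 clause boundary (Ø).
It functions as the object of the preposition "to" of "objected", so the gap sits immediately after word 14 ("to").
Base order: Every critic who this detective contacted had announced the tenant objected to the sample after a coach had relied on that shipment.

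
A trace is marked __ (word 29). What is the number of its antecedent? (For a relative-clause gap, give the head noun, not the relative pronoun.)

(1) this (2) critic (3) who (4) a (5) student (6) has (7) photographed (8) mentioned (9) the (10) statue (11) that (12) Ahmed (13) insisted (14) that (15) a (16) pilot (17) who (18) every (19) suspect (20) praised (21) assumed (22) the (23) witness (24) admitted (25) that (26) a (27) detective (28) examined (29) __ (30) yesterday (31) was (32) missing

10

The gap at 29 is the object of "examined", inside a relative clause.
The relative pronoun is "that" (word 11); it is bound by the head noun immediately before it.
Its filler is the head noun "statue", at word 10.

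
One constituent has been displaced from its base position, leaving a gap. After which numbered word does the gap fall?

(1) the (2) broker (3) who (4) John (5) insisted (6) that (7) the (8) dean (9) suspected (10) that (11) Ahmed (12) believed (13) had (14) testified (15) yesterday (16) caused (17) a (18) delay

The displaced element is "the broker" (word 2).
It is linked across 3 clause boundaries (that → that → Ø).
It functions as the subject of "testified", so the gap sits immediately after word 12 ("believed").
Base order: John insisted that the dean suspected that Ahmed believed the broker had testified yesterday.

12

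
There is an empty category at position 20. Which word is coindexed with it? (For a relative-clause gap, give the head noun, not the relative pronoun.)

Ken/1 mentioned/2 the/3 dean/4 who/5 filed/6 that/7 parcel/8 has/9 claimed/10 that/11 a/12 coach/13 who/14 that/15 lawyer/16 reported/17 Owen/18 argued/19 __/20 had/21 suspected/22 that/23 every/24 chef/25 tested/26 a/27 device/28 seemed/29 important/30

The gap at 20 is the subject of "suspected", inside a relative clause.
The relative pronoun is "who" (word 14); it is bound by the head noun immediately before it.
Its filler is the head noun "coach", at word 13.

13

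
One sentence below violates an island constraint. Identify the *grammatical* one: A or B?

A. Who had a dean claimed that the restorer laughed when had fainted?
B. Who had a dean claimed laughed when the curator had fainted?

In A, the wh-phrase is extracted from inside an adjunct island (introduced by "when"), which blocks movement.
In B, the extraction path crosses only that-complement boundaries, which are transparent.
So B is grammatical.

B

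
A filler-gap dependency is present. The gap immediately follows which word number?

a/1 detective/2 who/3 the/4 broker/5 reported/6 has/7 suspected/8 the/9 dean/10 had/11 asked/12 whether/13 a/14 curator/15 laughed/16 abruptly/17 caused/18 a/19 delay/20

The displaced element is "a detective" (word 2).
It is linked across 1 clause boundary (Ø).
It functions as the subject of "suspected", so the gap sits immediately after word 6 ("reported").
Base order: The broker reported that a detective has suspected the dean had asked whether a curator laughed abruptly.

6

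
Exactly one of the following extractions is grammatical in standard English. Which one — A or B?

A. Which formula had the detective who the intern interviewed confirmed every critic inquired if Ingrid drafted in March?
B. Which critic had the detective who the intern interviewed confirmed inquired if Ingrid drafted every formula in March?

B

In A, the wh-phrase is extracted from inside a wh-island (introduced by "if"), which blocks movement.
In B, the extraction path crosses only that-complement boundaries, which are transparent.
So B is grammatical.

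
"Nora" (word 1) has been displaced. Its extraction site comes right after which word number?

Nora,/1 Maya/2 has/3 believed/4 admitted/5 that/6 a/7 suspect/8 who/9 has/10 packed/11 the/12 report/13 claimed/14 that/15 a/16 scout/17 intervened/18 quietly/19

4

The displaced element is "Nora" (word 1).
It is linked across 1 clause boundary (Ø).
It functions as the subject of "admitted", so the gap sits immediately after word 4 ("believed").
Base order: Maya has believed that Nora admitted that a suspect who has packed the report claimed that a scout intervened quietly.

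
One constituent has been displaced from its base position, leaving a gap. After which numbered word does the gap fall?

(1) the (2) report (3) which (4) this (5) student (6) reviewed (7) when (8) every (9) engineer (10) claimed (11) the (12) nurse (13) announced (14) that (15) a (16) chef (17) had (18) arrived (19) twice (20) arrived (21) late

The displaced element is "the report" (word 2).
It functions as the direct object of "reviewed", so the gap sits immediately after word 6 ("reviewed").
Base order: This student reviewed the report when every engineer claimed the nurse announced that a chef had arrived twice.

6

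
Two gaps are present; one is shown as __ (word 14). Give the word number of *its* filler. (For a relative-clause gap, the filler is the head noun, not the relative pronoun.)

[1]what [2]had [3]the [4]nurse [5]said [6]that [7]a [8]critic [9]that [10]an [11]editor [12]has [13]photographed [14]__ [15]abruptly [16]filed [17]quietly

The marked gap is inside the relative clause, the direct object of "photographed".
Its filler is the head noun "critic" (via "that"), at word 8.
(The other dependency links word 1 to a gap after word 16.)

8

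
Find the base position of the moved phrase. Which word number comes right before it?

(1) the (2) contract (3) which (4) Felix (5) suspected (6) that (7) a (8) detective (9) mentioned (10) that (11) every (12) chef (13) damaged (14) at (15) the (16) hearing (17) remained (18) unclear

13

The displaced element is "the contract" (word 2).
It is linked across 2 clause boundaries (that → that).
It functions as the direct object of "damaged", so the gap sits immediately after word 13 ("damaged").
Base order: Felix suspected that a detective mentioned that every chef damaged the contract at the hearing.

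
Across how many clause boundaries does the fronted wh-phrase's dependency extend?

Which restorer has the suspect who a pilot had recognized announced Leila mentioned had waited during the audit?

2

"which restorer" is extracted from the subject of "waited".
Boundaries crossed, outermost first: [Ø], [Ø] — 2 in total.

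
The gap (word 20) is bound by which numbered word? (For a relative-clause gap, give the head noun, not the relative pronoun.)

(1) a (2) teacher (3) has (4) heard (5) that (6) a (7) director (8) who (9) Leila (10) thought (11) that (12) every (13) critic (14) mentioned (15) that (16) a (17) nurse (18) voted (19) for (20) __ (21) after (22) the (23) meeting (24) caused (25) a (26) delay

7

The gap at 20 is the prepositional object of "voted", inside a relative clause.
The relative pronoun is "who" (word 8); it is bound by the head noun immediately before it.
Its filler is the head noun "director", at word 7.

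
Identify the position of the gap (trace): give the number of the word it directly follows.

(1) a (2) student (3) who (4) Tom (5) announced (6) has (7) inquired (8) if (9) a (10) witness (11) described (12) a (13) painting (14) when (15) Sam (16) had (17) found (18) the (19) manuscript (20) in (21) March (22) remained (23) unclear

The displaced element is "a student" (word 2).
It is linked across 1 clause boundary (Ø).
It functions as the subject of "inquired", so the gap sits immediately after word 5 ("announced").
Base order: Tom announced that a student has inquired if a witness described a painting when Sam had found the manuscript in March.

5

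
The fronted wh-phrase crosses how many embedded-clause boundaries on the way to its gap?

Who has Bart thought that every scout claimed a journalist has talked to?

2

"who" is extracted from the PP object of "talked".
Boundaries crossed, outermost first: [that], [Ø] — 2 in total.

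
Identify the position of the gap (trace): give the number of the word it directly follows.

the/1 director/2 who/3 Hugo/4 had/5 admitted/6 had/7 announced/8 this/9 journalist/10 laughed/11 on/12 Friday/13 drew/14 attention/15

The displaced element is "the director" (word 2).
It is linked across 1 clause boundary (Ø).
It functions as the subject of "announced", so the gap sits immediately after word 6 ("admitted").
Base order: Hugo had admitted that the director had announced this journalist laughed on Friday.

6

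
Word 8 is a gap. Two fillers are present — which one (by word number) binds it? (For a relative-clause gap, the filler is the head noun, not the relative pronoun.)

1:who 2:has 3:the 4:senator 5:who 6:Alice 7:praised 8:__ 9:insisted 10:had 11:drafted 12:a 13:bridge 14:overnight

4

The marked gap is inside the relative clause, the direct object of "praised".
Its filler is the head noun "senator" (via "who"), at word 4.
(The other dependency links word 1 to a gap after word 9.)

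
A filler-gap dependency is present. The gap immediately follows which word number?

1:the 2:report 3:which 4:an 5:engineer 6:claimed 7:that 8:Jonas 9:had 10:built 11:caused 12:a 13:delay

10

The displaced element is "the report" (word 2).
It is linked across 1 clause boundary (that).
It functions as the direct object of "built", so the gap sits immediately after word 10 ("built").
Base order: An engineer claimed that Jonas had built the report.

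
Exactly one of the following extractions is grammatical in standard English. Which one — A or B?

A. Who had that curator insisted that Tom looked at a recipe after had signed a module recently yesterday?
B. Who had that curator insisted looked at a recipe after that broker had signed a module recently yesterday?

In A, the wh-phrase is extracted from inside an adjunct island (introduced by "after"), which blocks movement.
In B, the extraction path crosses only that-complement boundaries, which are transparent.
So B is grammatical.

B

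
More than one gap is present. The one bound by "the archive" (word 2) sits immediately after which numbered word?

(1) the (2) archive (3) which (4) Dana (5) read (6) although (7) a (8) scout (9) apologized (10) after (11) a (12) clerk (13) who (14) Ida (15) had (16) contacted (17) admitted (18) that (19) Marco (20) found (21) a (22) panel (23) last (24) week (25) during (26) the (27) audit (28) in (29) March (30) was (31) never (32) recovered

5

The displaced element is "the archive" (word 2).
It functions as the direct object of "read", so the gap sits immediately after word 5 ("read").
Base order: Dana read the archive although a scout apologized after a clerk who Ida had contacted admitted that Marco found a panel last week during the audit in March.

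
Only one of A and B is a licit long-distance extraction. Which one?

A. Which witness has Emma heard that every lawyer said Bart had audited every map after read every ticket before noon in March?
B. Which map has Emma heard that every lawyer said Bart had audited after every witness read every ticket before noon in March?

B

In A, the wh-phrase is extracted from inside an adjunct island (introduced by "after"), which blocks movement.
In B, the extraction path crosses only that-complement boundaries, which are transparent.
So B is grammatical.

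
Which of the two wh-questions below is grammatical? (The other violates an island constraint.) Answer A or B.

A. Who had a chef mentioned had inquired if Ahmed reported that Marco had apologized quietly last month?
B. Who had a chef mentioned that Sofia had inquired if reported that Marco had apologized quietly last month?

In B, the wh-phrase is extracted from inside a wh-island (introduced by "if"), which blocks movement.
In A, the extraction path crosses only that-complement boundaries, which are transparent.
So A is grammatical.

A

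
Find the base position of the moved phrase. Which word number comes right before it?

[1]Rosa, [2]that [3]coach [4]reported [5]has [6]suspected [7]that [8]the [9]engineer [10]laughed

The displaced element is "Rosa" (word 1).
It is linked across 1 clause boundary (Ø).
It functions as the subject of "suspected", so the gap sits immediately after word 4 ("reported").
Base order: That coach reported that Rosa has suspected that the engineer laughed.

4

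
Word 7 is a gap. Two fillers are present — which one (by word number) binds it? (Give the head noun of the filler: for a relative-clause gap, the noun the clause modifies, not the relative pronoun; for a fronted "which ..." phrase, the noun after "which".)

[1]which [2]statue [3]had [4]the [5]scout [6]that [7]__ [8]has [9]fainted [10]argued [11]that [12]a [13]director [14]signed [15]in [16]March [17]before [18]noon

5

The marked gap is inside the relative clause, the subject of "fainted".
Its filler is the head noun "scout" (via "that"), at word 5.
(The other dependency links word 2 to a gap after word 14.)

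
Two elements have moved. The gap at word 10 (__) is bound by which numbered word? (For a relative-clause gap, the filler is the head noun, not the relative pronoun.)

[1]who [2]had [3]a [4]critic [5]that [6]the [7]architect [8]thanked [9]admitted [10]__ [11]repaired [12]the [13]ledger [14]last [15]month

1

The marked gap is the subject of "repaired".
Its filler is the fronted wh-phrase "who", at word 1.
(The other dependency links word 4 to a gap after word 8.)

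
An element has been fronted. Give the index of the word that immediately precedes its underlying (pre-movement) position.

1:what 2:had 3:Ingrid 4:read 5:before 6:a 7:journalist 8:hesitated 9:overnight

4

The displaced element is "what" (word 1).
It functions as the direct object of "read", so the gap sits immediately after word 4 ("read").
Base order: Ingrid had read what before a journalist hesitated overnight.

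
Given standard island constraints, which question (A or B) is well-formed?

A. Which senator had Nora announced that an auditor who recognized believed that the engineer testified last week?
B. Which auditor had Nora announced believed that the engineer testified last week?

In A, the wh-phrase is extracted from inside a complex-NP island (relative clause) (introduced by "who"), which blocks movement.
In B, the extraction path crosses only that-complement boundaries, which are transparent.
So B is grammatical.

B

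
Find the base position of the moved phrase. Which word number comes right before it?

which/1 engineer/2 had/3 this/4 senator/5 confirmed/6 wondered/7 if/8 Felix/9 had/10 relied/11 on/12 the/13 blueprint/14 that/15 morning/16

The displaced element is "which engineer" (word 2).
It is linked across 1 clause boundary (Ø).
It functions as the subject of "wondered", so the gap sits immediately after word 6 ("confirmed").
Base order: This senator had confirmed that which engineer wondered if Felix had relied on the blueprint that morning.

6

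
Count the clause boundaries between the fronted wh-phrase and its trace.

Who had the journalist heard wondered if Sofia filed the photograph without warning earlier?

1

"who" is extracted from the subject of "wondered".
Boundaries crossed, outermost first: [Ø] — 1 in total.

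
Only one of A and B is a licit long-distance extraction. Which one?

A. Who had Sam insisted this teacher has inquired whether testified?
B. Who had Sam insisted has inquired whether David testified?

In A, the wh-phrase is extracted from inside a wh-island (introduced by "whether"), which blocks movement.
In B, the extraction path crosses only that-complement boundaries, which are transparent.
So B is grammatical.

B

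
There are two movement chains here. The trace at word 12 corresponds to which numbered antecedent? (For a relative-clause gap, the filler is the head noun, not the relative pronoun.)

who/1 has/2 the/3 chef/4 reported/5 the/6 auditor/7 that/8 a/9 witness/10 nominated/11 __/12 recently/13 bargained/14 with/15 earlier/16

7

The marked gap is inside the relative clause, the direct object of "nominated".
Its filler is the head noun "auditor" (via "that"), at word 7.
(The other dependency links word 1 to a gap after word 15.)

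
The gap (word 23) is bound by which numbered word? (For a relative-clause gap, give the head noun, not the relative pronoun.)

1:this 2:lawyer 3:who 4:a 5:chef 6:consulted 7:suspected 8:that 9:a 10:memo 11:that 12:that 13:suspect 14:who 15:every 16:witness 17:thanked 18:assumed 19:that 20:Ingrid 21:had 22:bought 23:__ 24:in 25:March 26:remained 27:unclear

10

The gap at 23 is the object of "bought", inside a relative clause.
The relative pronoun is "that" (word 11); it is bound by the head noun immediately before it.
Its filler is the head noun "memo", at word 10.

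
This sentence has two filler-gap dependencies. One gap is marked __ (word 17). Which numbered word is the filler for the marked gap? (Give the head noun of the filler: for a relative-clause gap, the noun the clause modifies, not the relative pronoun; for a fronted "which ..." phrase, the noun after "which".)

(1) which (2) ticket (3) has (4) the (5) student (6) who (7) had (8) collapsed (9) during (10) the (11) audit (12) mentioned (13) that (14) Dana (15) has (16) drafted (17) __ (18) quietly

2

The marked gap is the direct object of "drafted".
Its filler is the fronted wh-phrase "which ticket", at word 2.
(The other dependency links word 5 to a gap after word 6.)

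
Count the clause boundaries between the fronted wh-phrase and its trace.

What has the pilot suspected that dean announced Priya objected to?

2

"what" is extracted from the PP object of "objected".
Boundaries crossed, outermost first: [Ø], [Ø] — 2 in total.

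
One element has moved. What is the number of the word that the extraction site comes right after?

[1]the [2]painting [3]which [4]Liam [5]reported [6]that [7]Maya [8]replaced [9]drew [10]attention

8

The displaced element is "the painting" (word 2).
It is linked across 1 clause boundary (that).
It functions as the direct object of "replaced", so the gap sits immediately after word 8 ("replaced").
Base order: Liam reported that Maya replaced the painting.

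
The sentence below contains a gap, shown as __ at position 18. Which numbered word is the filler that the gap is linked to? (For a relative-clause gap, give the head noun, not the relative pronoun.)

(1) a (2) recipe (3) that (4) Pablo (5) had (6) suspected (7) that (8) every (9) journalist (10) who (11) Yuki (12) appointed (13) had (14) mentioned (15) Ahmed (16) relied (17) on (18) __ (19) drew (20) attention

The gap at 18 is the prepositional object of "relied", inside a relative clause.
The relative pronoun is "that" (word 3); it is bound by the head noun immediately before it.
Its filler is the head noun "recipe", at word 2.

2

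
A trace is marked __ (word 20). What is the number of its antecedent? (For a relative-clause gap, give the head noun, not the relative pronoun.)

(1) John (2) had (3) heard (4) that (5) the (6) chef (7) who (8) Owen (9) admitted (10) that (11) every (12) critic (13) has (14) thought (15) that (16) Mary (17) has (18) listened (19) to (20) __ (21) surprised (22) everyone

The gap at 20 is the prepositional object of "listened", inside a relative clause.
The relative pronoun is "who" (word 7); it is bound by the head noun immediately before it.
Its filler is the head noun "chef", at word 6.

6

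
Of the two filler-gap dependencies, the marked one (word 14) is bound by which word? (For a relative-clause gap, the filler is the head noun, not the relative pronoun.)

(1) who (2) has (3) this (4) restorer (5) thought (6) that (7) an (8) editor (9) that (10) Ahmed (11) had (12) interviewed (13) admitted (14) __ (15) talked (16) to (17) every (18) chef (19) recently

The marked gap is the subject of "talked".
Its filler is the fronted wh-phrase "who", at word 1.
(The other dependency links word 8 to a gap after word 12.)

1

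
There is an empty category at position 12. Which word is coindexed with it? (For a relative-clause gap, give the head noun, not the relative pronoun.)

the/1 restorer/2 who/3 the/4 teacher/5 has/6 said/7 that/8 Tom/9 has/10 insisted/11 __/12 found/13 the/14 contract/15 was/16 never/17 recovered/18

The gap at 12 is the subject of "found", inside a relative clause.
The relative pronoun is "who" (word 3); it is bound by the head noun immediately before it.
Its filler is the head noun "restorer", at word 2.

2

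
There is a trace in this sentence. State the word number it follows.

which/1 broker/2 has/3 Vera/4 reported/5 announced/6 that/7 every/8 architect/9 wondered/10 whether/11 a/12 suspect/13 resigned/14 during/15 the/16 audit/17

The displaced element is "which broker" (word 2).
It is linked across 1 clause boundary (Ø).
It functions as the subject of "announced", so the gap sits immediately after word 5 ("reported").
Base order: Vera has reported which broker announced that every architect wondered whether a suspect resigned during the audit.

5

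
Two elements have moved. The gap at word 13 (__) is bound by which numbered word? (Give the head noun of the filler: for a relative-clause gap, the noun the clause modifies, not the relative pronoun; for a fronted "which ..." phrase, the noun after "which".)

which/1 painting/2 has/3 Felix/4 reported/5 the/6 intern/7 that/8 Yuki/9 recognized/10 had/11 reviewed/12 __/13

The marked gap is the direct object of "reviewed".
Its filler is the fronted wh-phrase "which painting", at word 2.
(The other dependency links word 7 to a gap after word 10.)

2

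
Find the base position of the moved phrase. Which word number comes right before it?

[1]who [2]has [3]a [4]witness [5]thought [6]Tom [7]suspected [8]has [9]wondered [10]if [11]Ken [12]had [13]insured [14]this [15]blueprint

The displaced element is "who" (word 1).
It is linked across 2 clause boundaries (Ø → Ø).
It functions as the subject of "wondered", so the gap sits immediately after word 7 ("suspected").
Base order: A witness has thought Tom suspected who has wondered if Ken had insured this blueprint.

7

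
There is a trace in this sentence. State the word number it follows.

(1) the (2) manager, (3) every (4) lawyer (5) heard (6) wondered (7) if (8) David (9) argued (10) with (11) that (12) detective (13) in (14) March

5

The displaced element is "the manager" (word 2).
It is linked across 1 clause boundary (Ø).
It functions as the subject of "wondered", so the gap sits immediately after word 5 ("heard").
Base order: Every lawyer heard that the manager wondered if David argued with that detective in March.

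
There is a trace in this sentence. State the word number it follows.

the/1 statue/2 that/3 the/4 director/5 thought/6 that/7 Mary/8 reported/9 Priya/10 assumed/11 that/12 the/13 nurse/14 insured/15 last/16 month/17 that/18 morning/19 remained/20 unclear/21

15

The displaced element is "the statue" (word 2).
It is linked across 3 clause boundaries (that → Ø → that).
It functions as the direct object of "insured", so the gap sits immediately after word 15 ("insured").
Base order: The director thought that Mary reported Priya assumed that the nurse insured the statue last month that morning.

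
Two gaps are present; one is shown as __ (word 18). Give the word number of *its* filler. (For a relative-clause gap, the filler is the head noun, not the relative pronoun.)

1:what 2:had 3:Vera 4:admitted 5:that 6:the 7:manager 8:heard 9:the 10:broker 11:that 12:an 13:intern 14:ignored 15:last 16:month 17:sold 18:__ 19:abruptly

The marked gap is the direct object of "sold".
Its filler is the fronted wh-phrase "what", at word 1.
(The other dependency links word 10 to a gap after word 14.)

1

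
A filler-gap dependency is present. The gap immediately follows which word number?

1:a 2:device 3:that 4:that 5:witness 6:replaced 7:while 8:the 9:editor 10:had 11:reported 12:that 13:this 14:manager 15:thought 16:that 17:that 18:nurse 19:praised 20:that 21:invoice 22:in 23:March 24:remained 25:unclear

The displaced element is "a device" (word 2).
It functions as the direct object of "replaced", so the gap sits immediately after word 6 ("replaced").
Base order: That witness replaced a device while the editor had reported that this manager thought that that nurse praised that invoice in March.

6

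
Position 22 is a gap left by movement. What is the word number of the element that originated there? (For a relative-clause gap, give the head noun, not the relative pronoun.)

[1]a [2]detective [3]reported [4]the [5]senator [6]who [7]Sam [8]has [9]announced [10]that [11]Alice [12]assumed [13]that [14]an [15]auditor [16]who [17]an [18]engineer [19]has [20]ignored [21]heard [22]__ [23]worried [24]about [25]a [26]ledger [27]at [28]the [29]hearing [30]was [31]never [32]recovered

The gap at 22 is the subject of "worried", inside a relative clause.
The relative pronoun is "who" (word 6); it is bound by the head noun immediately before it.
Its filler is the head noun "senator", at word 5.

5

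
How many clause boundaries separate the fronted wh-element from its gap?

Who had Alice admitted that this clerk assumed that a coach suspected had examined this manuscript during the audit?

"who" is extracted from the subject of "examined".
Boundaries crossed, outermost first: [that], [that], [Ø] — 3 in total.

3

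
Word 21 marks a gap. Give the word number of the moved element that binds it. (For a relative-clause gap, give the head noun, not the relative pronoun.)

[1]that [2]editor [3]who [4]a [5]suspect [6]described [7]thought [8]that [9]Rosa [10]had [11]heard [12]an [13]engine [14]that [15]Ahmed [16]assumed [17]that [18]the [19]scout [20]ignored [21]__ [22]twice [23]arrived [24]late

13

The gap at 21 is the object of "ignored", inside a relative clause.
The relative pronoun is "that" (word 14); it is bound by the head noun immediately before it.
Its filler is the head noun "engine", at word 13.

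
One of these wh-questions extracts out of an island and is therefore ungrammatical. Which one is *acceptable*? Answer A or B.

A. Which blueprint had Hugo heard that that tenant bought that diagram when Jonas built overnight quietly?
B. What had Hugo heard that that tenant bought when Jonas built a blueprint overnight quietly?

In A, the wh-phrase is extracted from inside an adjunct island (introduced by "when"), which blocks movement.
In B, the extraction path crosses only that-complement boundaries, which are transparent.
So B is grammatical.

B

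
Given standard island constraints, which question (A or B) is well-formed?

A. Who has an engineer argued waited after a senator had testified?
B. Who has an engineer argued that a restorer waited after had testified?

In B, the wh-phrase is extracted from inside an adjunct island (introduced by "after"), which blocks movement.
In A, the extraction path crosses only that-complement boundaries, which are transparent.
So A is grammatical.

A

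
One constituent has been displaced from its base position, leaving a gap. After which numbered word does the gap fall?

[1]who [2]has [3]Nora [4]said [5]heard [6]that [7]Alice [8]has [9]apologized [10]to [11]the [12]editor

The displaced element is "who" (word 1).
It is linked across 1 clause boundary (Ø).
It functions as the subject of "heard", so the gap sits immediately after word 4 ("said").
Base order: Nora has said that who heard that Alice has apologized to the editor.

4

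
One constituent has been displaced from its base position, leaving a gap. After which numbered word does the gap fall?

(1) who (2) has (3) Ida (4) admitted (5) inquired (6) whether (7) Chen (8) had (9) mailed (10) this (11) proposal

The displaced element is "who" (word 1).
It is linked across 1 clause boundary (Ø).
It functions as the subject of "inquired", so the gap sits immediately after word 4 ("admitted").
Base order: Ida has admitted that who inquired whether Chen had mailed this proposal.

4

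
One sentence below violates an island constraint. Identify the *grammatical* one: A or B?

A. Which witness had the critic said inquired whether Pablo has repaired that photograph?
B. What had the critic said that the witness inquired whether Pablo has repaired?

In B, the wh-phrase is extracted from inside a wh-island (introduced by "whether"), which blocks movement.
In A, the extraction path crosses only that-complement boundaries, which are transparent.
So A is grammatical.

A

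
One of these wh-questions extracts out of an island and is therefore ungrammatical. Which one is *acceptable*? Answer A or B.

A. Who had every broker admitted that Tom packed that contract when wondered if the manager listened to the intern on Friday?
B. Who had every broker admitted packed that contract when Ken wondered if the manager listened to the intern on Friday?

B

In A, the wh-phrase is extracted from inside an adjunct island (introduced by "when"), which blocks movement.
In B, the extraction path crosses only that-complement boundaries, which are transparent.
So B is grammatical.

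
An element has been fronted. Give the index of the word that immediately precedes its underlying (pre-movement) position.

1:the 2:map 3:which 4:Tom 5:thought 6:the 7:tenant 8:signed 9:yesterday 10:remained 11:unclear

8

The displaced element is "the map" (word 2).
It is linked across 1 clause boundary (Ø).
It functions as the direct object of "signed", so the gap sits immediately after word 8 ("signed").
Base order: Tom thought the tenant signed the map yesterday.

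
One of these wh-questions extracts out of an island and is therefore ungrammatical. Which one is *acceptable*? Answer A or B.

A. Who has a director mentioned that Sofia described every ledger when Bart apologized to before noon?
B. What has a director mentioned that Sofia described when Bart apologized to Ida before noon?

In A, the wh-phrase is extracted from inside an adjunct island (introduced by "when"), which blocks movement.
In B, the extraction path crosses only that-complement boundaries, which are transparent.
So B is grammatical.

B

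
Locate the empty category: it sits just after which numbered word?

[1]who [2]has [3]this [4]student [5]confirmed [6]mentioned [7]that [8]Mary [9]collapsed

The displaced element is "who" (word 1).
It is linked across 1 clause boundary (Ø).
It functions as the subject of "mentioned", so the gap sits immediately after word 5 ("confirmed").
Base order: This student has confirmed that who mentioned that Mary collapsed.

5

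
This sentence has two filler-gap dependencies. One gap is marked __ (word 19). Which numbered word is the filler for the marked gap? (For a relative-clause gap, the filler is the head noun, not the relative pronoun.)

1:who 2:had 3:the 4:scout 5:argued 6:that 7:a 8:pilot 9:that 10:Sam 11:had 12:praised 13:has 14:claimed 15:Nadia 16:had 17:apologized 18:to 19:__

1

The marked gap is the object of the preposition "to" of "apologized".
Its filler is the fronted wh-phrase "who", at word 1.
(The other dependency links word 8 to a gap after word 12.)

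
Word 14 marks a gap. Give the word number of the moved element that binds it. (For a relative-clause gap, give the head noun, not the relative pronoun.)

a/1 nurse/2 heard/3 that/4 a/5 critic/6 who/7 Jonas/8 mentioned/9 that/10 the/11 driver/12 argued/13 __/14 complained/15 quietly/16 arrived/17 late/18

The gap at 14 is the subject of "complained", inside a relative clause.
The relative pronoun is "who" (word 7); it is bound by the head noun immediately before it.
Its filler is the head noun "critic", at word 6.

6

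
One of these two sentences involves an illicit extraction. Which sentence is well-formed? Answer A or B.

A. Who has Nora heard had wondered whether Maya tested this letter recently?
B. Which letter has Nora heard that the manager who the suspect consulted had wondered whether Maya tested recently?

In B, the wh-phrase is extracted from inside a wh-island (introduced by "whether"), which blocks movement.
In A, the extraction path crosses only that-complement boundaries, which are transparent.
So A is grammatical.

A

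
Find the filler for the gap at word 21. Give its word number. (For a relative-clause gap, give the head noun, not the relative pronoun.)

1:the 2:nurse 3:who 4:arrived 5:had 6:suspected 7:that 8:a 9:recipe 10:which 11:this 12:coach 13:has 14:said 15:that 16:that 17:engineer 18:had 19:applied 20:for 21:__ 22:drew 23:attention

The gap at 21 is the prepositional object of "applied", inside a relative clause.
The relative pronoun is "which" (word 10); it is bound by the head noun immediately before it.
Its filler is the head noun "recipe", at word 9.

9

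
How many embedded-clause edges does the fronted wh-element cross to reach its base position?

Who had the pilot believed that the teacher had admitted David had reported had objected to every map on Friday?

"who" is extracted from the subject of "objected".
Boundaries crossed, outermost first: [that], [Ø], [Ø] — 3 in total.

3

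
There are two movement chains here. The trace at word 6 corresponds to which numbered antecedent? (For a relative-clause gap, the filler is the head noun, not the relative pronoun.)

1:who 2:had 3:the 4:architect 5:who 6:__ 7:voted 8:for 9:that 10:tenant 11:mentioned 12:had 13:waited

The marked gap is inside the relative clause, the subject of "voted".
Its filler is the head noun "architect" (via "who"), at word 4.
(The other dependency links word 1 to a gap after word 11.)

4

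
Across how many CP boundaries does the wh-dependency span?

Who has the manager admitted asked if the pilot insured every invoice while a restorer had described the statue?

1

"who" is extracted from the subject of "asked".
Boundaries crossed, outermost first: [Ø] — 1 in total.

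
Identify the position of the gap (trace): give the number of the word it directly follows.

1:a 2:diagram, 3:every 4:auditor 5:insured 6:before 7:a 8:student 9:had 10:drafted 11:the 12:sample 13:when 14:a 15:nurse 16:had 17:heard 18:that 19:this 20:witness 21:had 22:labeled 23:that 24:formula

The displaced element is "a diagram" (word 2).
It functions as the direct object of "insured", so the gap sits immediately after word 5 ("insured").
Base order: Every auditor insured a diagram before a student had drafted the sample when a nurse had heard that this witness had labeled that formula.

5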